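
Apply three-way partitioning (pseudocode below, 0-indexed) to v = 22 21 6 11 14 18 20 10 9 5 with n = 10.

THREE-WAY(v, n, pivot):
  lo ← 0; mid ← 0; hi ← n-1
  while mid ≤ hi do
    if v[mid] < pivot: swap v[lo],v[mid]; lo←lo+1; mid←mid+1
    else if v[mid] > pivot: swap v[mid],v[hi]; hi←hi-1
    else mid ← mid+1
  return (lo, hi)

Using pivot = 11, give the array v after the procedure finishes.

5 9 6 10 11 20 18 14 21 22

lo=0 mid=0 hi=9
22>11: swap(0,9), hi=8 ⇒ 5 21 6 11 14 18 20 10 9 22
5<11: swap(0,0), lo=1 mid=1 ⇒ 5 21 6 11 14 18 20 10 9 22
21>11: swap(1,8), hi=7 ⇒ 5 9 6 11 14 18 20 10 21 22
9<11: swap(1,1), lo=2 mid=2 ⇒ 5 9 6 11 14 18 20 10 21 22
6<11: swap(2,2), lo=3 mid=3 ⇒ 5 9 6 11 14 18 20 10 21 22
11=11: mid=4
14>11: swap(4,7), hi=6 ⇒ 5 9 6 11 10 18 20 14 21 22
10<11: swap(3,4), lo=4 mid=5 ⇒ 5 9 6 10 11 18 20 14 21 22
18>11: swap(5,6), hi=5 ⇒ 5 9 6 10 11 20 18 14 21 22
20>11: swap(5,5), hi=4 ⇒ 5 9 6 10 11 20 18 14 21 22
done. lo=4 hi=4; v=5 9 6 10 11 20 18 14 21 22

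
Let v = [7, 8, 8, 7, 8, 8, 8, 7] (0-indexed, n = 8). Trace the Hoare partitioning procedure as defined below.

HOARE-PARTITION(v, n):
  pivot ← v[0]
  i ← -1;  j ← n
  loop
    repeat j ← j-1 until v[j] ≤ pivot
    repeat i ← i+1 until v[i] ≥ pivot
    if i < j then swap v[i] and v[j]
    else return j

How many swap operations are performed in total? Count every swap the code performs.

2

pivot=7
j stops at 7 (7), i stops at 0 (7); swap ⇒ [7, 8, 8, 7, 8, 8, 8, 7]
j stops at 3 (7), i stops at 1 (8); swap ⇒ [7, 7, 8, 8, 8, 8, 8, 7]
j stops at 1, i stops at 2; i≥j ⇒ return 1. v=[7, 7, 8, 8, 8, 8, 8, 7]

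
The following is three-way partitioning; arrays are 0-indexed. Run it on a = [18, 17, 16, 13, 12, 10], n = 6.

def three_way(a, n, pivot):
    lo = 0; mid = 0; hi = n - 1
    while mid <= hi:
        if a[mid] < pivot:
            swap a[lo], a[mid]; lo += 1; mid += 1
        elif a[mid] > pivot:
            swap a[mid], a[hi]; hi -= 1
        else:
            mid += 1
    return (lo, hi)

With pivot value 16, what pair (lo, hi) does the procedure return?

(3, 3)

pivot = 16; lo=0, mid=0, hi=5
a[mid]=18>16: swap a[0],a[5]; hi=4 → [10, 17, 16, 13, 12, 18]
a[mid]=10<16: swap a[0],a[0]; lo=1,mid=1 → [10, 17, 16, 13, 12, 18]
a[mid]=17>16: swap a[1],a[4]; hi=3 → [10, 12, 16, 13, 17, 18]
a[mid]=12<16: swap a[1],a[1]; lo=2,mid=2 → [10, 12, 16, 13, 17, 18]
a[mid]=16=16: mid=3
a[mid]=13<16: swap a[2],a[3]; lo=3,mid=4 → [10, 12, 13, 16, 17, 18]
end: lo=3, hi=3; a = [10, 12, 13, 16, 17, 18]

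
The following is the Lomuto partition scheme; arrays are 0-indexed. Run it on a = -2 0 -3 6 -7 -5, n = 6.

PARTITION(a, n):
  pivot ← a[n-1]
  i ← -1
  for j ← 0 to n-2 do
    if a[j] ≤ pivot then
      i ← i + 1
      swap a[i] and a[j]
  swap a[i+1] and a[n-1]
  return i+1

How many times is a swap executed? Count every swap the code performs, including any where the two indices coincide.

pivot = a[5] = -5; i = -1
j=0: a[0]=-2 > -5 → no swap
j=1: a[1]=0 > -5 → no swap
j=2: a[2]=-3 > -5 → no swap
j=3: a[3]=6 > -5 → no swap
j=4: a[4]=-7 ≤ -5 → i=0, swap a[0],a[4] → -7 0 -3 6 -2 -5
final swap a[1],a[5] → -7 -5 -3 6 -2 0; return 1

2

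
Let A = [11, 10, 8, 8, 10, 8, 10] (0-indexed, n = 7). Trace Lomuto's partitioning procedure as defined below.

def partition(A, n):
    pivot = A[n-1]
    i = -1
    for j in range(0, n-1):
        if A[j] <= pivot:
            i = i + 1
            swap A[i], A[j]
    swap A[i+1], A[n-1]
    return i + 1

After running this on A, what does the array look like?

pivot=10, i=-1
j=0: 11>10, skip
j=1: 10≤10, i=0, swap(0,1) ⇒ [10, 11, 8, 8, 10, 8, 10]
j=2: 8≤10, i=1, swap(1,2) ⇒ [10, 8, 11, 8, 10, 8, 10]
j=3: 8≤10, i=2, swap(2,3) ⇒ [10, 8, 8, 11, 10, 8, 10]
j=4: 10≤10, i=3, swap(3,4) ⇒ [10, 8, 8, 10, 11, 8, 10]
j=5: 8≤10, i=4, swap(4,5) ⇒ [10, 8, 8, 10, 8, 11, 10]
swap(5,6) ⇒ [10, 8, 8, 10, 8, 10, 11]; return 5

[10, 8, 8, 10, 8, 10, 11]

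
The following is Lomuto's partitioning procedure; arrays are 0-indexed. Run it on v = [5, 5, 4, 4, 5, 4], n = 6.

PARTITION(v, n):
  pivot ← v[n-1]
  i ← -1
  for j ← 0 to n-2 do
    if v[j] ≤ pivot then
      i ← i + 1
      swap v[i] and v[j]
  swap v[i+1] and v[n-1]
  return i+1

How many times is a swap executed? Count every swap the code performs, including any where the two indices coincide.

3

pivot = v[5] = 4; i = -1
j=0: v[0]=5 > 4 → no swap
j=1: v[1]=5 > 4 → no swap
j=2: v[2]=4 ≤ 4 → i=0, swap v[0],v[2] → [4, 5, 5, 4, 5, 4]
j=3: v[3]=4 ≤ 4 → i=1, swap v[1],v[3] → [4, 4, 5, 5, 5, 4]
j=4: v[4]=5 > 4 → no swap
final swap v[2],v[5] → [4, 4, 4, 5, 5, 5]; return 2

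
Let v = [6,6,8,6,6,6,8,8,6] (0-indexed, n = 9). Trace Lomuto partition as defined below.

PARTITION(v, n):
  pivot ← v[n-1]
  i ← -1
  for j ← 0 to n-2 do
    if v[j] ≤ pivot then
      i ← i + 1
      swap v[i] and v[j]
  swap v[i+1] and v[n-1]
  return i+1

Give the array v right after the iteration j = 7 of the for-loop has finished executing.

pivot=6, i=-1
j=0: 6≤6, i=0, swap(0,0) ⇒ [6,6,8,6,6,6,8,8,6]
j=1: 6≤6, i=1, swap(1,1) ⇒ [6,6,8,6,6,6,8,8,6]
j=2: 8>6, skip
j=3: 6≤6, i=2, swap(2,3) ⇒ [6,6,6,8,6,6,8,8,6]
j=4: 6≤6, i=3, swap(3,4) ⇒ [6,6,6,6,8,6,8,8,6]
j=5: 6≤6, i=4, swap(4,5) ⇒ [6,6,6,6,6,8,8,8,6]
j=6: 8>6, skip
j=7: 8>6, skip
(after j=7) v = [6,6,6,6,6,8,8,8,6]

[6,6,6,6,6,8,8,8,6]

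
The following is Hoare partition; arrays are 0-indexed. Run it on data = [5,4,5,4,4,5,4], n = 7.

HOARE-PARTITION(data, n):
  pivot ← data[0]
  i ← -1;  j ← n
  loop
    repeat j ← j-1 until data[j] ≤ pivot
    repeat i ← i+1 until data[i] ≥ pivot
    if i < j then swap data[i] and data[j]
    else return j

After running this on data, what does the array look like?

pivot = data[0] = 5; i = -1, j = 7
j→6 (data[6]=4≤5), i→0 (data[0]=5≥5); i<j, swap → [4,4,5,4,4,5,5]
j→5 (data[5]=5≤5), i→2 (data[2]=5≥5); i<j, swap → [4,4,5,4,4,5,5]
j→4, i→5; i≥j, return j=4. data = [4,4,5,4,4,5,5]

[4,4,5,4,4,5,5]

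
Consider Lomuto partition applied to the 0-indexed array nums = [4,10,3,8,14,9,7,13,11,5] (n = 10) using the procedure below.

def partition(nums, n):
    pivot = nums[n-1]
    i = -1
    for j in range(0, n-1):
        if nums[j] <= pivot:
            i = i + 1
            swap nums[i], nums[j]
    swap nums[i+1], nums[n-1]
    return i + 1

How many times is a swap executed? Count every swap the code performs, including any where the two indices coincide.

3

pivot = nums[9] = 5; i = -1
j=0: nums[0]=4 ≤ 5 → i=0, swap nums[0],nums[0] (no change) → [4,10,3,8,14,9,7,13,11,5]
j=1: nums[1]=10 > 5 → no swap
j=2: nums[2]=3 ≤ 5 → i=1, swap nums[1],nums[2] → [4,3,10,8,14,9,7,13,11,5]
j=3: nums[3]=8 > 5 → no swap
j=4: nums[4]=14 > 5 → no swap
j=5: nums[5]=9 > 5 → no swap
j=6: nums[6]=7 > 5 → no swap
j=7: nums[7]=13 > 5 → no swap
j=8: nums[8]=11 > 5 → no swap
final swap nums[2],nums[9] → [4,3,5,8,14,9,7,13,11,10]; return 2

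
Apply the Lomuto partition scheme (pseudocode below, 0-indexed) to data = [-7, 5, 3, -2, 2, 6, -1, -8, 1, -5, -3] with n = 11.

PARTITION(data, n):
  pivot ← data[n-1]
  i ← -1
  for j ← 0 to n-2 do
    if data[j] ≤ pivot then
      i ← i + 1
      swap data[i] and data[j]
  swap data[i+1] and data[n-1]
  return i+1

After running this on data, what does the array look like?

pivot=-3, i=-1
j=0: -7≤-3, i=0, swap(0,0) ⇒ [-7, 5, 3, -2, 2, 6, -1, -8, 1, -5, -3]
j=1: 5>-3, skip
j=2: 3>-3, skip
j=3: -2>-3, skip
j=4: 2>-3, skip
j=5: 6>-3, skip
j=6: -1>-3, skip
j=7: -8≤-3, i=1, swap(1,7) ⇒ [-7, -8, 3, -2, 2, 6, -1, 5, 1, -5, -3]
j=8: 1>-3, skip
j=9: -5≤-3, i=2, swap(2,9) ⇒ [-7, -8, -5, -2, 2, 6, -1, 5, 1, 3, -3]
swap(3,10) ⇒ [-7, -8, -5, -3, 2, 6, -1, 5, 1, 3, -2]; return 3

[-7, -8, -5, -3, 2, 6, -1, 5, 1, 3, -2]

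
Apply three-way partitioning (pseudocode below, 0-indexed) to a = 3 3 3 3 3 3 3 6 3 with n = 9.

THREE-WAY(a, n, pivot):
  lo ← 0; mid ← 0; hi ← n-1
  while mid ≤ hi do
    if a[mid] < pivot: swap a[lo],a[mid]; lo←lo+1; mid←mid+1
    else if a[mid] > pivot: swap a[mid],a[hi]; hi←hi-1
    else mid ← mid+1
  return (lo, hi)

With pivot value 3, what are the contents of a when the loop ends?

3 3 3 3 3 3 3 3 6

lo=0 mid=0 hi=8
3=3: mid=1
3=3: mid=2
3=3: mid=3
3=3: mid=4
3=3: mid=5
3=3: mid=6
3=3: mid=7
6>3: swap(7,8), hi=7 ⇒ 3 3 3 3 3 3 3 3 6
3=3: mid=8
done. lo=0 hi=7; a=3 3 3 3 3 3 3 3 6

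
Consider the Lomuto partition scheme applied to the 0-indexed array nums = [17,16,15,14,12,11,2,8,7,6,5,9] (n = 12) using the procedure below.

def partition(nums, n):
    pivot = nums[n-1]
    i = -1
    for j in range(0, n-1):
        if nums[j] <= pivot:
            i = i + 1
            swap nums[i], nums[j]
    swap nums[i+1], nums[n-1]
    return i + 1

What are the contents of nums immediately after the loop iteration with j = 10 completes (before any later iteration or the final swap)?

pivot = nums[11] = 9; i = -1
j=0: nums[0]=17 > 9 → no swap
j=1: nums[1]=16 > 9 → no swap
j=2: nums[2]=15 > 9 → no swap
j=3: nums[3]=14 > 9 → no swap
j=4: nums[4]=12 > 9 → no swap
j=5: nums[5]=11 > 9 → no swap
j=6: nums[6]=2 ≤ 9 → i=0, swap nums[0],nums[6] → [2,16,15,14,12,11,17,8,7,6,5,9]
j=7: nums[7]=8 ≤ 9 → i=1, swap nums[1],nums[7] → [2,8,15,14,12,11,17,16,7,6,5,9]
j=8: nums[8]=7 ≤ 9 → i=2, swap nums[2],nums[8] → [2,8,7,14,12,11,17,16,15,6,5,9]
j=9: nums[9]=6 ≤ 9 → i=3, swap nums[3],nums[9] → [2,8,7,6,12,11,17,16,15,14,5,9]
j=10: nums[10]=5 ≤ 9 → i=4, swap nums[4],nums[10] → [2,8,7,6,5,11,17,16,15,14,12,9]
(after j=10) nums = [2,8,7,6,5,11,17,16,15,14,12,9]

[2,8,7,6,5,11,17,16,15,14,12,9]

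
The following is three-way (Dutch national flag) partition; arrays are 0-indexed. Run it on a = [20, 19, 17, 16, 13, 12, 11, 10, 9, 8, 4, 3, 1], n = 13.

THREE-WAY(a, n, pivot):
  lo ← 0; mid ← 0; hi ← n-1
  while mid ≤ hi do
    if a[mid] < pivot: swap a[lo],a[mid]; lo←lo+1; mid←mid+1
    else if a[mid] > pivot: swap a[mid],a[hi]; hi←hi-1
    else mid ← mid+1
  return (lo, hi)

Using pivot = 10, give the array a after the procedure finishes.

pivot = 10; lo=0, mid=0, hi=12
a[mid]=20>10: swap a[0],a[12]; hi=11 → [1, 19, 17, 16, 13, 12, 11, 10, 9, 8, 4, 3, 20]
a[mid]=1<10: swap a[0],a[0]; lo=1,mid=1 → [1, 19, 17, 16, 13, 12, 11, 10, 9, 8, 4, 3, 20]
a[mid]=19>10: swap a[1],a[11]; hi=10 → [1, 3, 17, 16, 13, 12, 11, 10, 9, 8, 4, 19, 20]
a[mid]=3<10: swap a[1],a[1]; lo=2,mid=2 → [1, 3, 17, 16, 13, 12, 11, 10, 9, 8, 4, 19, 20]
a[mid]=17>10: swap a[2],a[10]; hi=9 → [1, 3, 4, 16, 13, 12, 11, 10, 9, 8, 17, 19, 20]
a[mid]=4<10: swap a[2],a[2]; lo=3,mid=3 → [1, 3, 4, 16, 13, 12, 11, 10, 9, 8, 17, 19, 20]
a[mid]=16>10: swap a[3],a[9]; hi=8 → [1, 3, 4, 8, 13, 12, 11, 10, 9, 16, 17, 19, 20]
a[mid]=8<10: swap a[3],a[3]; lo=4,mid=4 → [1, 3, 4, 8, 13, 12, 11, 10, 9, 16, 17, 19, 20]
a[mid]=13>10: swap a[4],a[8]; hi=7 → [1, 3, 4, 8, 9, 12, 11, 10, 13, 16, 17, 19, 20]
a[mid]=9<10: swap a[4],a[4]; lo=5,mid=5 → [1, 3, 4, 8, 9, 12, 11, 10, 13, 16, 17, 19, 20]
a[mid]=12>10: swap a[5],a[7]; hi=6 → [1, 3, 4, 8, 9, 10, 11, 12, 13, 16, 17, 19, 20]
a[mid]=10=10: mid=6
a[mid]=11>10: swap a[6],a[6]; hi=5 → [1, 3, 4, 8, 9, 10, 11, 12, 13, 16, 17, 19, 20]
end: lo=5, hi=5; a = [1, 3, 4, 8, 9, 10, 11, 12, 13, 16, 17, 19, 20]

[1, 3, 4, 8, 9, 10, 11, 12, 13, 16, 17, 19, 20]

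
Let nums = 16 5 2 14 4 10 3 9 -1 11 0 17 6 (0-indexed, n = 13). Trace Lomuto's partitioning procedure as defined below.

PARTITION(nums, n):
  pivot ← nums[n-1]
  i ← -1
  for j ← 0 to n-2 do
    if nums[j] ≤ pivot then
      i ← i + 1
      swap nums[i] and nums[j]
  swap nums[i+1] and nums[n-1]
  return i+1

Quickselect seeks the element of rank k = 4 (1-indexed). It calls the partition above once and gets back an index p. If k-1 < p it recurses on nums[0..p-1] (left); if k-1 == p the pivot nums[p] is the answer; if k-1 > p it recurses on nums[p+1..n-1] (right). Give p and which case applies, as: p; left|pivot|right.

6; left

pivot = nums[12] = 6; i = -1
j=0: nums[0]=16 > 6 → no swap
j=1: nums[1]=5 ≤ 6 → i=0, swap nums[0],nums[1] → 5 16 2 14 4 10 3 9 -1 11 0 17 6
j=2: nums[2]=2 ≤ 6 → i=1, swap nums[1],nums[2] → 5 2 16 14 4 10 3 9 -1 11 0 17 6
j=3: nums[3]=14 > 6 → no swap
j=4: nums[4]=4 ≤ 6 → i=2, swap nums[2],nums[4] → 5 2 4 14 16 10 3 9 -1 11 0 17 6
j=5: nums[5]=10 > 6 → no swap
j=6: nums[6]=3 ≤ 6 → i=3, swap nums[3],nums[6] → 5 2 4 3 16 10 14 9 -1 11 0 17 6
j=7: nums[7]=9 > 6 → no swap
j=8: nums[8]=-1 ≤ 6 → i=4, swap nums[4],nums[8] → 5 2 4 3 -1 10 14 9 16 11 0 17 6
j=9: nums[9]=11 > 6 → no swap
j=10: nums[10]=0 ≤ 6 → i=5, swap nums[5],nums[10] → 5 2 4 3 -1 0 14 9 16 11 10 17 6
j=11: nums[11]=17 > 6 → no swap
final swap nums[6],nums[12] → 5 2 4 3 -1 0 6 9 16 11 10 17 14; return 6
p = 6; k-1 = 3 < 6 ⇒ left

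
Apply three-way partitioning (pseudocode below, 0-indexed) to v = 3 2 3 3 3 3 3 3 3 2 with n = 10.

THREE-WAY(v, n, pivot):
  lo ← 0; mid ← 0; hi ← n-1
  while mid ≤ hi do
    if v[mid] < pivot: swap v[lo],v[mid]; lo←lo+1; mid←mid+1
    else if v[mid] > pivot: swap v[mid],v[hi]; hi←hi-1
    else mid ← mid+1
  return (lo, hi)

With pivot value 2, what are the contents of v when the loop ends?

pivot = 2; lo=0, mid=0, hi=9
v[mid]=3>2: swap v[0],v[9]; hi=8 → 2 2 3 3 3 3 3 3 3 3
v[mid]=2=2: mid=1
v[mid]=2=2: mid=2
v[mid]=3>2: swap v[2],v[8]; hi=7 → 2 2 3 3 3 3 3 3 3 3
v[mid]=3>2: swap v[2],v[7]; hi=6 → 2 2 3 3 3 3 3 3 3 3
v[mid]=3>2: swap v[2],v[6]; hi=5 → 2 2 3 3 3 3 3 3 3 3
v[mid]=3>2: swap v[2],v[5]; hi=4 → 2 2 3 3 3 3 3 3 3 3
v[mid]=3>2: swap v[2],v[4]; hi=3 → 2 2 3 3 3 3 3 3 3 3
v[mid]=3>2: swap v[2],v[3]; hi=2 → 2 2 3 3 3 3 3 3 3 3
v[mid]=3>2: swap v[2],v[2]; hi=1 → 2 2 3 3 3 3 3 3 3 3
end: lo=0, hi=1; v = 2 2 3 3 3 3 3 3 3 3

2 2 3 3 3 3 3 3 3 3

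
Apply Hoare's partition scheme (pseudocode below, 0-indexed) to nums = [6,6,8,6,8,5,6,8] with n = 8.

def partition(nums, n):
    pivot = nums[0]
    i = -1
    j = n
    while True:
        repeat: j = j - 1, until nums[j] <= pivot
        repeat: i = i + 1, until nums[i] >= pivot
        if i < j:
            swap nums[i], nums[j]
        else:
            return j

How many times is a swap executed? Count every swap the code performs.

pivot = nums[0] = 6; i = -1, j = 8
j→6 (nums[6]=6≤6), i→0 (nums[0]=6≥6); i<j, swap → [6,6,8,6,8,5,6,8]
j→5 (nums[5]=5≤6), i→1 (nums[1]=6≥6); i<j, swap → [6,5,8,6,8,6,6,8]
j→3 (nums[3]=6≤6), i→2 (nums[2]=8≥6); i<j, swap → [6,5,6,8,8,6,6,8]
j→2, i→3; i≥j, return j=2. nums = [6,5,6,8,8,6,6,8]

3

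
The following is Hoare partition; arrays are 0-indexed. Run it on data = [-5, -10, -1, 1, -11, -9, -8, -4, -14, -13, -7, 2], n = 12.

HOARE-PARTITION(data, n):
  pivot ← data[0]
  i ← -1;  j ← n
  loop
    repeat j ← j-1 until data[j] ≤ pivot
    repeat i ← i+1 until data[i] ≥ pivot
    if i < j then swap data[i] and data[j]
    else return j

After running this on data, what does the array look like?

[-7, -10, -13, -14, -11, -9, -8, -4, 1, -1, -5, 2]

pivot = data[0] = -5; i = -1, j = 12
j→10 (data[10]=-7≤-5), i→0 (data[0]=-5≥-5); i<j, swap → [-7, -10, -1, 1, -11, -9, -8, -4, -14, -13, -5, 2]
j→9 (data[9]=-13≤-5), i→2 (data[2]=-1≥-5); i<j, swap → [-7, -10, -13, 1, -11, -9, -8, -4, -14, -1, -5, 2]
j→8 (data[8]=-14≤-5), i→3 (data[3]=1≥-5); i<j, swap → [-7, -10, -13, -14, -11, -9, -8, -4, 1, -1, -5, 2]
j→6, i→7; i≥j, return j=6. data = [-7, -10, -13, -14, -11, -9, -8, -4, 1, -1, -5, 2]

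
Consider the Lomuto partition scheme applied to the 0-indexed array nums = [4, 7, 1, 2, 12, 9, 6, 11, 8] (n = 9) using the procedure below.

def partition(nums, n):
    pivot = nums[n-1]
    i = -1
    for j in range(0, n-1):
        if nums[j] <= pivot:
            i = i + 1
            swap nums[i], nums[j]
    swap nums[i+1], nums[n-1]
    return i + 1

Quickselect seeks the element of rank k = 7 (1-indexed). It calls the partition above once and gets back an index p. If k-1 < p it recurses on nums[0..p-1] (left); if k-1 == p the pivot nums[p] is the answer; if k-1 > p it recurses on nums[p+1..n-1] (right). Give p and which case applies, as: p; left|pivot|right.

5; right

pivot = nums[8] = 8; i = -1
j=0: nums[0]=4 ≤ 8 → i=0, swap nums[0],nums[0] (no change) → [4, 7, 1, 2, 12, 9, 6, 11, 8]
j=1: nums[1]=7 ≤ 8 → i=1, swap nums[1],nums[1] (no change) → [4, 7, 1, 2, 12, 9, 6, 11, 8]
j=2: nums[2]=1 ≤ 8 → i=2, swap nums[2],nums[2] (no change) → [4, 7, 1, 2, 12, 9, 6, 11, 8]
j=3: nums[3]=2 ≤ 8 → i=3, swap nums[3],nums[3] (no change) → [4, 7, 1, 2, 12, 9, 6, 11, 8]
j=4: nums[4]=12 > 8 → no swap
j=5: nums[5]=9 > 8 → no swap
j=6: nums[6]=6 ≤ 8 → i=4, swap nums[4],nums[6] → [4, 7, 1, 2, 6, 9, 12, 11, 8]
j=7: nums[7]=11 > 8 → no swap
final swap nums[5],nums[8] → [4, 7, 1, 2, 6, 8, 12, 11, 9]; return 5
p = 5; k-1 = 6 > 5 ⇒ right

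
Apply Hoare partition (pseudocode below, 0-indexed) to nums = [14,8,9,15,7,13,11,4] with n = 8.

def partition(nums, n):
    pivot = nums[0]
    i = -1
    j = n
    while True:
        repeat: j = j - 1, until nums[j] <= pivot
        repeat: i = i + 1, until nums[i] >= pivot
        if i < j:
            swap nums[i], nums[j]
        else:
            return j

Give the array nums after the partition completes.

[4,8,9,11,7,13,15,14]

pivot=14
j stops at 7 (4), i stops at 0 (14); swap ⇒ [4,8,9,15,7,13,11,14]
j stops at 6 (11), i stops at 3 (15); swap ⇒ [4,8,9,11,7,13,15,14]
j stops at 5, i stops at 6; i≥j ⇒ return 5. nums=[4,8,9,11,7,13,15,14]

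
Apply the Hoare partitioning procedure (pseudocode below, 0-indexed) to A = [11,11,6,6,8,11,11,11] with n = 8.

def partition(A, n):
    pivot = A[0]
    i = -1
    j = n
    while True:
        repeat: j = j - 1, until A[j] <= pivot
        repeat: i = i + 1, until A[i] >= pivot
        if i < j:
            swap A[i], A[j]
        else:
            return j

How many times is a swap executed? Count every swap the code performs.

2

pivot = A[0] = 11; i = -1, j = 8
j→7 (A[7]=11≤11), i→0 (A[0]=11≥11); i<j, swap → [11,11,6,6,8,11,11,11]
j→6 (A[6]=11≤11), i→1 (A[1]=11≥11); i<j, swap → [11,11,6,6,8,11,11,11]
j→5, i→5; i≥j, return j=5. A = [11,11,6,6,8,11,11,11]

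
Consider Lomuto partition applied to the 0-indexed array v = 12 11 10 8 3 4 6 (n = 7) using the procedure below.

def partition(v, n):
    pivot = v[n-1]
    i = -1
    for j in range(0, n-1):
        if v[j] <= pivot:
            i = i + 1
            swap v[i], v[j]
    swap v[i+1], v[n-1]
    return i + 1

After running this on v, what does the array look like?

pivot = v[6] = 6; i = -1
j=0: v[0]=12 > 6 → no swap
j=1: v[1]=11 > 6 → no swap
j=2: v[2]=10 > 6 → no swap
j=3: v[3]=8 > 6 → no swap
j=4: v[4]=3 ≤ 6 → i=0, swap v[0],v[4] → 3 11 10 8 12 4 6
j=5: v[5]=4 ≤ 6 → i=1, swap v[1],v[5] → 3 4 10 8 12 11 6
final swap v[2],v[6] → 3 4 6 8 12 11 10; return 2

3 4 6 8 12 11 10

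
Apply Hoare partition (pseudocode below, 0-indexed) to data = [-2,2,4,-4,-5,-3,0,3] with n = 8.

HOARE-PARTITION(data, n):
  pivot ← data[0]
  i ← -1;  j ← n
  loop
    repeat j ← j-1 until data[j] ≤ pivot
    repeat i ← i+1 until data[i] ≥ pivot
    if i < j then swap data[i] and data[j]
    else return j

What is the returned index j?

pivot=-2
j stops at 5 (-3), i stops at 0 (-2); swap ⇒ [-3,2,4,-4,-5,-2,0,3]
j stops at 4 (-5), i stops at 1 (2); swap ⇒ [-3,-5,4,-4,2,-2,0,3]
j stops at 3 (-4), i stops at 2 (4); swap ⇒ [-3,-5,-4,4,2,-2,0,3]
j stops at 2, i stops at 3; i≥j ⇒ return 2. data=[-3,-5,-4,4,2,-2,0,3]

2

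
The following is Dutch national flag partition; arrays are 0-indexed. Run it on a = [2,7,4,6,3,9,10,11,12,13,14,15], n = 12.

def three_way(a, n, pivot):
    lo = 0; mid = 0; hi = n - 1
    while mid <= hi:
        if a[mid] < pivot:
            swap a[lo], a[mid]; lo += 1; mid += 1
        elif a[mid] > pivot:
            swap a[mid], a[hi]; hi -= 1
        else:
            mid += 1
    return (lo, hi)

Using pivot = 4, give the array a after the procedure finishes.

lo=0 mid=0 hi=11
2<4: swap(0,0), lo=1 mid=1 ⇒ [2,7,4,6,3,9,10,11,12,13,14,15]
7>4: swap(1,11), hi=10 ⇒ [2,15,4,6,3,9,10,11,12,13,14,7]
15>4: swap(1,10), hi=9 ⇒ [2,14,4,6,3,9,10,11,12,13,15,7]
14>4: swap(1,9), hi=8 ⇒ [2,13,4,6,3,9,10,11,12,14,15,7]
13>4: swap(1,8), hi=7 ⇒ [2,12,4,6,3,9,10,11,13,14,15,7]
12>4: swap(1,7), hi=6 ⇒ [2,11,4,6,3,9,10,12,13,14,15,7]
11>4: swap(1,6), hi=5 ⇒ [2,10,4,6,3,9,11,12,13,14,15,7]
10>4: swap(1,5), hi=4 ⇒ [2,9,4,6,3,10,11,12,13,14,15,7]
9>4: swap(1,4), hi=3 ⇒ [2,3,4,6,9,10,11,12,13,14,15,7]
3<4: swap(1,1), lo=2 mid=2 ⇒ [2,3,4,6,9,10,11,12,13,14,15,7]
4=4: mid=3
6>4: swap(3,3), hi=2 ⇒ [2,3,4,6,9,10,11,12,13,14,15,7]
done. lo=2 hi=2; a=[2,3,4,6,9,10,11,12,13,14,15,7]

[2,3,4,6,9,10,11,12,13,14,15,7]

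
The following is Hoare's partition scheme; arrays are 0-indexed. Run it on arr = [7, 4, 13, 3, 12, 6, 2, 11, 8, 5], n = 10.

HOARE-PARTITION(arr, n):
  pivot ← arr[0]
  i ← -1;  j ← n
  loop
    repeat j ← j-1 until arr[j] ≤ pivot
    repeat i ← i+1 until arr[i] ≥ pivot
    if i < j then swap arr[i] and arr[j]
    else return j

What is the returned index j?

4

pivot = arr[0] = 7; i = -1, j = 10
j→9 (arr[9]=5≤7), i→0 (arr[0]=7≥7); i<j, swap → [5, 4, 13, 3, 12, 6, 2, 11, 8, 7]
j→6 (arr[6]=2≤7), i→2 (arr[2]=13≥7); i<j, swap → [5, 4, 2, 3, 12, 6, 13, 11, 8, 7]
j→5 (arr[5]=6≤7), i→4 (arr[4]=12≥7); i<j, swap → [5, 4, 2, 3, 6, 12, 13, 11, 8, 7]
j→4, i→5; i≥j, return j=4. arr = [5, 4, 2, 3, 6, 12, 13, 11, 8, 7]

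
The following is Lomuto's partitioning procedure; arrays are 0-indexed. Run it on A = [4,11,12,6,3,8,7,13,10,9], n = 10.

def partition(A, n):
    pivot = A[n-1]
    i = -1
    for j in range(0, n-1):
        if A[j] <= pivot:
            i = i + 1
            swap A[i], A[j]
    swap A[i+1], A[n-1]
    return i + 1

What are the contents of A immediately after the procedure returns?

pivot=9, i=-1
j=0: 4≤9, i=0, swap(0,0) ⇒ [4,11,12,6,3,8,7,13,10,9]
j=1: 11>9, skip
j=2: 12>9, skip
j=3: 6≤9, i=1, swap(1,3) ⇒ [4,6,12,11,3,8,7,13,10,9]
j=4: 3≤9, i=2, swap(2,4) ⇒ [4,6,3,11,12,8,7,13,10,9]
j=5: 8≤9, i=3, swap(3,5) ⇒ [4,6,3,8,12,11,7,13,10,9]
j=6: 7≤9, i=4, swap(4,6) ⇒ [4,6,3,8,7,11,12,13,10,9]
j=7: 13>9, skip
j=8: 10>9, skip
swap(5,9) ⇒ [4,6,3,8,7,9,12,13,10,11]; return 5

[4,6,3,8,7,9,12,13,10,11]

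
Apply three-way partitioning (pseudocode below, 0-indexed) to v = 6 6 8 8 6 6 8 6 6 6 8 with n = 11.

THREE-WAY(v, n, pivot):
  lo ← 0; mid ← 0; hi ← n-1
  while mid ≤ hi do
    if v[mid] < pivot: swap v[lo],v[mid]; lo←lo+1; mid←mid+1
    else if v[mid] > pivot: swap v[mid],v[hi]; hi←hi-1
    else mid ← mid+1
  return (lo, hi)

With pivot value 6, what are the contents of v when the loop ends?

6 6 6 6 6 6 6 8 8 8 8

pivot = 6; lo=0, mid=0, hi=10
v[mid]=6=6: mid=1
v[mid]=6=6: mid=2
v[mid]=8>6: swap v[2],v[10]; hi=9 → 6 6 8 8 6 6 8 6 6 6 8
v[mid]=8>6: swap v[2],v[9]; hi=8 → 6 6 6 8 6 6 8 6 6 8 8
v[mid]=6=6: mid=3
v[mid]=8>6: swap v[3],v[8]; hi=7 → 6 6 6 6 6 6 8 6 8 8 8
v[mid]=6=6: mid=4
v[mid]=6=6: mid=5
v[mid]=6=6: mid=6
v[mid]=8>6: swap v[6],v[7]; hi=6 → 6 6 6 6 6 6 6 8 8 8 8
v[mid]=6=6: mid=7
end: lo=0, hi=6; v = 6 6 6 6 6 6 6 8 8 8 8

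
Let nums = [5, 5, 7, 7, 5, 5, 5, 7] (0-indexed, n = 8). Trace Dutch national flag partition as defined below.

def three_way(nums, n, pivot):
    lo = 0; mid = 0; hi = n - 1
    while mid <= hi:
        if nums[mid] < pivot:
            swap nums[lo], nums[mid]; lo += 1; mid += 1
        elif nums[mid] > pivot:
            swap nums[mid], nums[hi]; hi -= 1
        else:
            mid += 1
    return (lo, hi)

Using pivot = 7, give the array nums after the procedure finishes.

[5, 5, 5, 5, 5, 7, 7, 7]

lo=0 mid=0 hi=7
5<7: swap(0,0), lo=1 mid=1 ⇒ [5, 5, 7, 7, 5, 5, 5, 7]
5<7: swap(1,1), lo=2 mid=2 ⇒ [5, 5, 7, 7, 5, 5, 5, 7]
7=7: mid=3
7=7: mid=4
5<7: swap(2,4), lo=3 mid=5 ⇒ [5, 5, 5, 7, 7, 5, 5, 7]
5<7: swap(3,5), lo=4 mid=6 ⇒ [5, 5, 5, 5, 7, 7, 5, 7]
5<7: swap(4,6), lo=5 mid=7 ⇒ [5, 5, 5, 5, 5, 7, 7, 7]
7=7: mid=8
done. lo=5 hi=7; nums=[5, 5, 5, 5, 5, 7, 7, 7]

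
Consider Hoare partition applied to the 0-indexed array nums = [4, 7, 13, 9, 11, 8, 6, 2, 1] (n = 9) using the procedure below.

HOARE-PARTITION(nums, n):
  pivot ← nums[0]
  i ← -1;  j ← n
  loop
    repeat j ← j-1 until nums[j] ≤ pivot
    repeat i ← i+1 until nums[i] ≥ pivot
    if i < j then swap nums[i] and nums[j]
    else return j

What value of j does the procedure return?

1

pivot = nums[0] = 4; i = -1, j = 9
j→8 (nums[8]=1≤4), i→0 (nums[0]=4≥4); i<j, swap → [1, 7, 13, 9, 11, 8, 6, 2, 4]
j→7 (nums[7]=2≤4), i→1 (nums[1]=7≥4); i<j, swap → [1, 2, 13, 9, 11, 8, 6, 7, 4]
j→1, i→2; i≥j, return j=1. nums = [1, 2, 13, 9, 11, 8, 6, 7, 4]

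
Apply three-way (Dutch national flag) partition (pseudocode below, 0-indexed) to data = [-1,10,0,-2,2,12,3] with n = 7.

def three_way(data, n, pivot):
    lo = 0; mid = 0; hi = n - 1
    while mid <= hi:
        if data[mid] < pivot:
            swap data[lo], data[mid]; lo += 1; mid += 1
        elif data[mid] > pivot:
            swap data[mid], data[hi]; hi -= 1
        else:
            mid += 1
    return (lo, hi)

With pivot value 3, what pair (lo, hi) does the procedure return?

pivot = 3; lo=0, mid=0, hi=6
data[mid]=-1<3: swap data[0],data[0]; lo=1,mid=1 → [-1,10,0,-2,2,12,3]
data[mid]=10>3: swap data[1],data[6]; hi=5 → [-1,3,0,-2,2,12,10]
data[mid]=3=3: mid=2
data[mid]=0<3: swap data[1],data[2]; lo=2,mid=3 → [-1,0,3,-2,2,12,10]
data[mid]=-2<3: swap data[2],data[3]; lo=3,mid=4 → [-1,0,-2,3,2,12,10]
data[mid]=2<3: swap data[3],data[4]; lo=4,mid=5 → [-1,0,-2,2,3,12,10]
data[mid]=12>3: swap data[5],data[5]; hi=4 → [-1,0,-2,2,3,12,10]
end: lo=4, hi=4; data = [-1,0,-2,2,3,12,10]

(4, 4)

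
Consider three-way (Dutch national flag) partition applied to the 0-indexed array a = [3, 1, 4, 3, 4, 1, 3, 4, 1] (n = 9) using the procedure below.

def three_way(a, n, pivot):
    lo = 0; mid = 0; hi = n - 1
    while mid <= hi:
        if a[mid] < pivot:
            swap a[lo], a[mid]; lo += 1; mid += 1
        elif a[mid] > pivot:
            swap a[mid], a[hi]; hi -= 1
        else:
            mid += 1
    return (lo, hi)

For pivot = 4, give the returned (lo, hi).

lo=0 mid=0 hi=8
3<4: swap(0,0), lo=1 mid=1 ⇒ [3, 1, 4, 3, 4, 1, 3, 4, 1]
1<4: swap(1,1), lo=2 mid=2 ⇒ [3, 1, 4, 3, 4, 1, 3, 4, 1]
4=4: mid=3
3<4: swap(2,3), lo=3 mid=4 ⇒ [3, 1, 3, 4, 4, 1, 3, 4, 1]
4=4: mid=5
1<4: swap(3,5), lo=4 mid=6 ⇒ [3, 1, 3, 1, 4, 4, 3, 4, 1]
3<4: swap(4,6), lo=5 mid=7 ⇒ [3, 1, 3, 1, 3, 4, 4, 4, 1]
4=4: mid=8
1<4: swap(5,8), lo=6 mid=9 ⇒ [3, 1, 3, 1, 3, 1, 4, 4, 4]
done. lo=6 hi=8; a=[3, 1, 3, 1, 3, 1, 4, 4, 4]

(6, 8)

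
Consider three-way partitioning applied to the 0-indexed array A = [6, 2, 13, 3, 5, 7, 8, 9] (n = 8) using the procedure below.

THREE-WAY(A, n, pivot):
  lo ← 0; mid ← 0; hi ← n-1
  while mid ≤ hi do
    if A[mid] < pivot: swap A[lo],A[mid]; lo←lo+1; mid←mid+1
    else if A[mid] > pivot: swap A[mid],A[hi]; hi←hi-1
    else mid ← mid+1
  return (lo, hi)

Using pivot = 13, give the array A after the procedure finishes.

pivot = 13; lo=0, mid=0, hi=7
A[mid]=6<13: swap A[0],A[0]; lo=1,mid=1 → [6, 2, 13, 3, 5, 7, 8, 9]
A[mid]=2<13: swap A[1],A[1]; lo=2,mid=2 → [6, 2, 13, 3, 5, 7, 8, 9]
A[mid]=13=13: mid=3
A[mid]=3<13: swap A[2],A[3]; lo=3,mid=4 → [6, 2, 3, 13, 5, 7, 8, 9]
A[mid]=5<13: swap A[3],A[4]; lo=4,mid=5 → [6, 2, 3, 5, 13, 7, 8, 9]
A[mid]=7<13: swap A[4],A[5]; lo=5,mid=6 → [6, 2, 3, 5, 7, 13, 8, 9]
A[mid]=8<13: swap A[5],A[6]; lo=6,mid=7 → [6, 2, 3, 5, 7, 8, 13, 9]
A[mid]=9<13: swap A[6],A[7]; lo=7,mid=8 → [6, 2, 3, 5, 7, 8, 9, 13]
end: lo=7, hi=7; A = [6, 2, 3, 5, 7, 8, 9, 13]

[6, 2, 3, 5, 7, 8, 9, 13]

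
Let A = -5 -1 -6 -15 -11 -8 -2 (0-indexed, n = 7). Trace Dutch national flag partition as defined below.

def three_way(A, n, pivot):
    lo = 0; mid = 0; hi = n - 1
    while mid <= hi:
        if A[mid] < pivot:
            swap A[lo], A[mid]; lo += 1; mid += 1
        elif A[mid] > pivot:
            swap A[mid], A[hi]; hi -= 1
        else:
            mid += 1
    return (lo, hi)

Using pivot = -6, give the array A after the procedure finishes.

pivot = -6; lo=0, mid=0, hi=6
A[mid]=-5>-6: swap A[0],A[6]; hi=5 → -2 -1 -6 -15 -11 -8 -5
A[mid]=-2>-6: swap A[0],A[5]; hi=4 → -8 -1 -6 -15 -11 -2 -5
A[mid]=-8<-6: swap A[0],A[0]; lo=1,mid=1 → -8 -1 -6 -15 -11 -2 -5
A[mid]=-1>-6: swap A[1],A[4]; hi=3 → -8 -11 -6 -15 -1 -2 -5
A[mid]=-11<-6: swap A[1],A[1]; lo=2,mid=2 → -8 -11 -6 -15 -1 -2 -5
A[mid]=-6=-6: mid=3
A[mid]=-15<-6: swap A[2],A[3]; lo=3,mid=4 → -8 -11 -15 -6 -1 -2 -5
end: lo=3, hi=3; A = -8 -11 -15 -6 -1 -2 -5

-8 -11 -15 -6 -1 -2 -5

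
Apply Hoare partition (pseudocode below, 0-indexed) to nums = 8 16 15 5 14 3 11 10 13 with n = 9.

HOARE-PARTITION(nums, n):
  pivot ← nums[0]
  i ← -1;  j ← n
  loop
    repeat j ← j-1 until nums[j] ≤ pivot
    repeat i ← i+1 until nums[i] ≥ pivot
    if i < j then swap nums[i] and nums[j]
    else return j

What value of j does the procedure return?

pivot=8
j stops at 5 (3), i stops at 0 (8); swap ⇒ 3 16 15 5 14 8 11 10 13
j stops at 3 (5), i stops at 1 (16); swap ⇒ 3 5 15 16 14 8 11 10 13
j stops at 1, i stops at 2; i≥j ⇒ return 1. nums=3 5 15 16 14 8 11 10 13

1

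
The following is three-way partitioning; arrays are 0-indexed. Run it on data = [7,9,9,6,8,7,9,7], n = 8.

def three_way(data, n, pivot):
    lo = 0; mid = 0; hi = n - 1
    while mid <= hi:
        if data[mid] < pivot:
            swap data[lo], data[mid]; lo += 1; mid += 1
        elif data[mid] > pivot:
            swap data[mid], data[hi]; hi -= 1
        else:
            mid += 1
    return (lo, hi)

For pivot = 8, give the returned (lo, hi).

pivot = 8; lo=0, mid=0, hi=7
data[mid]=7<8: swap data[0],data[0]; lo=1,mid=1 → [7,9,9,6,8,7,9,7]
data[mid]=9>8: swap data[1],data[7]; hi=6 → [7,7,9,6,8,7,9,9]
data[mid]=7<8: swap data[1],data[1]; lo=2,mid=2 → [7,7,9,6,8,7,9,9]
data[mid]=9>8: swap data[2],data[6]; hi=5 → [7,7,9,6,8,7,9,9]
data[mid]=9>8: swap data[2],data[5]; hi=4 → [7,7,7,6,8,9,9,9]
data[mid]=7<8: swap data[2],data[2]; lo=3,mid=3 → [7,7,7,6,8,9,9,9]
data[mid]=6<8: swap data[3],data[3]; lo=4,mid=4 → [7,7,7,6,8,9,9,9]
data[mid]=8=8: mid=5
end: lo=4, hi=4; data = [7,7,7,6,8,9,9,9]

(4, 4)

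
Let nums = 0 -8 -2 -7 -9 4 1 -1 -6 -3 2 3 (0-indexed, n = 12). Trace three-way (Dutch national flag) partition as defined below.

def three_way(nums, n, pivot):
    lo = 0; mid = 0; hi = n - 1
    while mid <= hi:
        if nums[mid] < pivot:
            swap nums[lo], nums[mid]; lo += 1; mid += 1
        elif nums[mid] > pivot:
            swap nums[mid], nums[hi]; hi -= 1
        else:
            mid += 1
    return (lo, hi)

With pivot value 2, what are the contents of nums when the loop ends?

0 -8 -2 -7 -9 1 -1 -6 -3 2 3 4

pivot = 2; lo=0, mid=0, hi=11
nums[mid]=0<2: swap nums[0],nums[0]; lo=1,mid=1 → 0 -8 -2 -7 -9 4 1 -1 -6 -3 2 3
nums[mid]=-8<2: swap nums[1],nums[1]; lo=2,mid=2 → 0 -8 -2 -7 -9 4 1 -1 -6 -3 2 3
nums[mid]=-2<2: swap nums[2],nums[2]; lo=3,mid=3 → 0 -8 -2 -7 -9 4 1 -1 -6 -3 2 3
nums[mid]=-7<2: swap nums[3],nums[3]; lo=4,mid=4 → 0 -8 -2 -7 -9 4 1 -1 -6 -3 2 3
nums[mid]=-9<2: swap nums[4],nums[4]; lo=5,mid=5 → 0 -8 -2 -7 -9 4 1 -1 -6 -3 2 3
nums[mid]=4>2: swap nums[5],nums[11]; hi=10 → 0 -8 -2 -7 -9 3 1 -1 -6 -3 2 4
nums[mid]=3>2: swap nums[5],nums[10]; hi=9 → 0 -8 -2 -7 -9 2 1 -1 -6 -3 3 4
nums[mid]=2=2: mid=6
nums[mid]=1<2: swap nums[5],nums[6]; lo=6,mid=7 → 0 -8 -2 -7 -9 1 2 -1 -6 -3 3 4
nums[mid]=-1<2: swap nums[6],nums[7]; lo=7,mid=8 → 0 -8 -2 -7 -9 1 -1 2 -6 -3 3 4
nums[mid]=-6<2: swap nums[7],nums[8]; lo=8,mid=9 → 0 -8 -2 -7 -9 1 -1 -6 2 -3 3 4
nums[mid]=-3<2: swap nums[8],nums[9]; lo=9,mid=10 → 0 -8 -2 -7 -9 1 -1 -6 -3 2 3 4
end: lo=9, hi=9; nums = 0 -8 -2 -7 -9 1 -1 -6 -3 2 3 4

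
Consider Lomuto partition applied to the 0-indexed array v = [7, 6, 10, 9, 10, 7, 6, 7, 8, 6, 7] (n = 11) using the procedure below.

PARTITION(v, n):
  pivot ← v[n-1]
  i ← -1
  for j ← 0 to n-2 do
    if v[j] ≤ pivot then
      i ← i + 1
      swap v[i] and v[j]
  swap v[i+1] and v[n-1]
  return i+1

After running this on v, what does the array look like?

pivot=7, i=-1
j=0: 7≤7, i=0, swap(0,0) ⇒ [7, 6, 10, 9, 10, 7, 6, 7, 8, 6, 7]
j=1: 6≤7, i=1, swap(1,1) ⇒ [7, 6, 10, 9, 10, 7, 6, 7, 8, 6, 7]
j=2: 10>7, skip
j=3: 9>7, skip
j=4: 10>7, skip
j=5: 7≤7, i=2, swap(2,5) ⇒ [7, 6, 7, 9, 10, 10, 6, 7, 8, 6, 7]
j=6: 6≤7, i=3, swap(3,6) ⇒ [7, 6, 7, 6, 10, 10, 9, 7, 8, 6, 7]
j=7: 7≤7, i=4, swap(4,7) ⇒ [7, 6, 7, 6, 7, 10, 9, 10, 8, 6, 7]
j=8: 8>7, skip
j=9: 6≤7, i=5, swap(5,9) ⇒ [7, 6, 7, 6, 7, 6, 9, 10, 8, 10, 7]
swap(6,10) ⇒ [7, 6, 7, 6, 7, 6, 7, 10, 8, 10, 9]; return 6

[7, 6, 7, 6, 7, 6, 7, 10, 8, 10, 9]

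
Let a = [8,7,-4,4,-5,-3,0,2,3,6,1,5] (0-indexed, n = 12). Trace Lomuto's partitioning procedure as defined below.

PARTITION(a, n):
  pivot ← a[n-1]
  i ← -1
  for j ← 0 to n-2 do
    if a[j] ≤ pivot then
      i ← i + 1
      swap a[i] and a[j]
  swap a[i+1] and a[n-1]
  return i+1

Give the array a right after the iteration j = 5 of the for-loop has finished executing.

pivot=5, i=-1
j=0: 8>5, skip
j=1: 7>5, skip
j=2: -4≤5, i=0, swap(0,2) ⇒ [-4,7,8,4,-5,-3,0,2,3,6,1,5]
j=3: 4≤5, i=1, swap(1,3) ⇒ [-4,4,8,7,-5,-3,0,2,3,6,1,5]
j=4: -5≤5, i=2, swap(2,4) ⇒ [-4,4,-5,7,8,-3,0,2,3,6,1,5]
j=5: -3≤5, i=3, swap(3,5) ⇒ [-4,4,-5,-3,8,7,0,2,3,6,1,5]
(after j=5) a = [-4,4,-5,-3,8,7,0,2,3,6,1,5]

[-4,4,-5,-3,8,7,0,2,3,6,1,5]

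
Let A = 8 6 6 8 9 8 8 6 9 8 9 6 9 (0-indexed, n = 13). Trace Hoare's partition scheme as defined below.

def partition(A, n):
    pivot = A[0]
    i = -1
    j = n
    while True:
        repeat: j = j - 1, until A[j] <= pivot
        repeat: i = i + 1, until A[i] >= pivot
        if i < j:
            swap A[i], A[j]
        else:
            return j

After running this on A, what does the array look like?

6 6 6 8 6 8 8 9 9 8 9 8 9

pivot = A[0] = 8; i = -1, j = 13
j→11 (A[11]=6≤8), i→0 (A[0]=8≥8); i<j, swap → 6 6 6 8 9 8 8 6 9 8 9 8 9
j→9 (A[9]=8≤8), i→3 (A[3]=8≥8); i<j, swap → 6 6 6 8 9 8 8 6 9 8 9 8 9
j→7 (A[7]=6≤8), i→4 (A[4]=9≥8); i<j, swap → 6 6 6 8 6 8 8 9 9 8 9 8 9
j→6 (A[6]=8≤8), i→5 (A[5]=8≥8); i<j, swap → 6 6 6 8 6 8 8 9 9 8 9 8 9
j→5, i→6; i≥j, return j=5. A = 6 6 6 8 6 8 8 9 9 8 9 8 9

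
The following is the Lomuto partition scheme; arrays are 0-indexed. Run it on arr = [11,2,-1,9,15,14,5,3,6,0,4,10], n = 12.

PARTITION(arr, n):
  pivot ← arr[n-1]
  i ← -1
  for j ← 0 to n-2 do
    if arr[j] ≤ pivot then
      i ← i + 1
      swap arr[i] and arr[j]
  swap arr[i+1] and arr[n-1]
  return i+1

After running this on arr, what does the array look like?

pivot = arr[11] = 10; i = -1
j=0: arr[0]=11 > 10 → no swap
j=1: arr[1]=2 ≤ 10 → i=0, swap arr[0],arr[1] → [2,11,-1,9,15,14,5,3,6,0,4,10]
j=2: arr[2]=-1 ≤ 10 → i=1, swap arr[1],arr[2] → [2,-1,11,9,15,14,5,3,6,0,4,10]
j=3: arr[3]=9 ≤ 10 → i=2, swap arr[2],arr[3] → [2,-1,9,11,15,14,5,3,6,0,4,10]
j=4: arr[4]=15 > 10 → no swap
j=5: arr[5]=14 > 10 → no swap
j=6: arr[6]=5 ≤ 10 → i=3, swap arr[3],arr[6] → [2,-1,9,5,15,14,11,3,6,0,4,10]
j=7: arr[7]=3 ≤ 10 → i=4, swap arr[4],arr[7] → [2,-1,9,5,3,14,11,15,6,0,4,10]
j=8: arr[8]=6 ≤ 10 → i=5, swap arr[5],arr[8] → [2,-1,9,5,3,6,11,15,14,0,4,10]
j=9: arr[9]=0 ≤ 10 → i=6, swap arr[6],arr[9] → [2,-1,9,5,3,6,0,15,14,11,4,10]
j=10: arr[10]=4 ≤ 10 → i=7, swap arr[7],arr[10] → [2,-1,9,5,3,6,0,4,14,11,15,10]
final swap arr[8],arr[11] → [2,-1,9,5,3,6,0,4,10,11,15,14]; return 8

[2,-1,9,5,3,6,0,4,10,11,15,14]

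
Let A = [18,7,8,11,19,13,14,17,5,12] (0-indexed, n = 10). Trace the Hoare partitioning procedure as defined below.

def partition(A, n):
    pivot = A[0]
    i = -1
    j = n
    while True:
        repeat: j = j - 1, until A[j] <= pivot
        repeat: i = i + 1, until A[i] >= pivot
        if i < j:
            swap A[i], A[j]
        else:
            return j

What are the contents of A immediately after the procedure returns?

[12,7,8,11,5,13,14,17,19,18]

pivot = A[0] = 18; i = -1, j = 10
j→9 (A[9]=12≤18), i→0 (A[0]=18≥18); i<j, swap → [12,7,8,11,19,13,14,17,5,18]
j→8 (A[8]=5≤18), i→4 (A[4]=19≥18); i<j, swap → [12,7,8,11,5,13,14,17,19,18]
j→7, i→8; i≥j, return j=7. A = [12,7,8,11,5,13,14,17,19,18]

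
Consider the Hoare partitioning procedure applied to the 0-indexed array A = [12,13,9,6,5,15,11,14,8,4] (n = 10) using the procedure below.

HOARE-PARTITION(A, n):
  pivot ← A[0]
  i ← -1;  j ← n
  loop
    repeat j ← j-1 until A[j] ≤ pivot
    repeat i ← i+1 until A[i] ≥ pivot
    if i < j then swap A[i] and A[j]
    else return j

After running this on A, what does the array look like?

pivot=12
j stops at 9 (4), i stops at 0 (12); swap ⇒ [4,13,9,6,5,15,11,14,8,12]
j stops at 8 (8), i stops at 1 (13); swap ⇒ [4,8,9,6,5,15,11,14,13,12]
j stops at 6 (11), i stops at 5 (15); swap ⇒ [4,8,9,6,5,11,15,14,13,12]
j stops at 5, i stops at 6; i≥j ⇒ return 5. A=[4,8,9,6,5,11,15,14,13,12]

[4,8,9,6,5,11,15,14,13,12]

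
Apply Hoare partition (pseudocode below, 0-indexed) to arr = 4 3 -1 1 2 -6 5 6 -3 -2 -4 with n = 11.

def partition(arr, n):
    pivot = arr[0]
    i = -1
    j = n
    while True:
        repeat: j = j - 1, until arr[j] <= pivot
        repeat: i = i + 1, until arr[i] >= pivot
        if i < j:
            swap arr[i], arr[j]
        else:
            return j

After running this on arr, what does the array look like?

-4 3 -1 1 2 -6 -2 -3 6 5 4

pivot = arr[0] = 4; i = -1, j = 11
j→10 (arr[10]=-4≤4), i→0 (arr[0]=4≥4); i<j, swap → -4 3 -1 1 2 -6 5 6 -3 -2 4
j→9 (arr[9]=-2≤4), i→6 (arr[6]=5≥4); i<j, swap → -4 3 -1 1 2 -6 -2 6 -3 5 4
j→8 (arr[8]=-3≤4), i→7 (arr[7]=6≥4); i<j, swap → -4 3 -1 1 2 -6 -2 -3 6 5 4
j→7, i→8; i≥j, return j=7. arr = -4 3 -1 1 2 -6 -2 -3 6 5 4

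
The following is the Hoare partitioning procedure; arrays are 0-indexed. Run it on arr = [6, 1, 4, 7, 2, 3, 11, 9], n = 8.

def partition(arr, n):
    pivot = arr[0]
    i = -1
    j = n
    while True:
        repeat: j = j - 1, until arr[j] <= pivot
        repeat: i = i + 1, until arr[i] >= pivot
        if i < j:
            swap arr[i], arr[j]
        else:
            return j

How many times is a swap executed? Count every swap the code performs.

pivot = arr[0] = 6; i = -1, j = 8
j→5 (arr[5]=3≤6), i→0 (arr[0]=6≥6); i<j, swap → [3, 1, 4, 7, 2, 6, 11, 9]
j→4 (arr[4]=2≤6), i→3 (arr[3]=7≥6); i<j, swap → [3, 1, 4, 2, 7, 6, 11, 9]
j→3, i→4; i≥j, return j=3. arr = [3, 1, 4, 2, 7, 6, 11, 9]

2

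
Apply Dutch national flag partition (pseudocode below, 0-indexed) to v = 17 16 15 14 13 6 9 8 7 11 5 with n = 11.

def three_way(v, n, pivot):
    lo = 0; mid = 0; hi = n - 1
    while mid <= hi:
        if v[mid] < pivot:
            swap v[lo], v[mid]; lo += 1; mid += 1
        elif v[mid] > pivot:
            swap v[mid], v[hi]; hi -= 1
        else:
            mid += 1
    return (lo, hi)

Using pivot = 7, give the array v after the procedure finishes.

pivot = 7; lo=0, mid=0, hi=10
v[mid]=17>7: swap v[0],v[10]; hi=9 → 5 16 15 14 13 6 9 8 7 11 17
v[mid]=5<7: swap v[0],v[0]; lo=1,mid=1 → 5 16 15 14 13 6 9 8 7 11 17
v[mid]=16>7: swap v[1],v[9]; hi=8 → 5 11 15 14 13 6 9 8 7 16 17
v[mid]=11>7: swap v[1],v[8]; hi=7 → 5 7 15 14 13 6 9 8 11 16 17
v[mid]=7=7: mid=2
v[mid]=15>7: swap v[2],v[7]; hi=6 → 5 7 8 14 13 6 9 15 11 16 17
v[mid]=8>7: swap v[2],v[6]; hi=5 → 5 7 9 14 13 6 8 15 11 16 17
v[mid]=9>7: swap v[2],v[5]; hi=4 → 5 7 6 14 13 9 8 15 11 16 17
v[mid]=6<7: swap v[1],v[2]; lo=2,mid=3 → 5 6 7 14 13 9 8 15 11 16 17
v[mid]=14>7: swap v[3],v[4]; hi=3 → 5 6 7 13 14 9 8 15 11 16 17
v[mid]=13>7: swap v[3],v[3]; hi=2 → 5 6 7 13 14 9 8 15 11 16 17
end: lo=2, hi=2; v = 5 6 7 13 14 9 8 15 11 16 17

5 6 7 13 14 9 8 15 11 16 17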